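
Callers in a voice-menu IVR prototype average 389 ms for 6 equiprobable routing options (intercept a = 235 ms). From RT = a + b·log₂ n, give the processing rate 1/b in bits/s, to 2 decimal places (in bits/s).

16.79 bits/s

Choice component = 389 − 235 = 154 ms over log₂(6) = 2.5850 bits.
b = 154 / 2.5850 = 59.575 ms/bit, so 1/b = 16.785 bits/s.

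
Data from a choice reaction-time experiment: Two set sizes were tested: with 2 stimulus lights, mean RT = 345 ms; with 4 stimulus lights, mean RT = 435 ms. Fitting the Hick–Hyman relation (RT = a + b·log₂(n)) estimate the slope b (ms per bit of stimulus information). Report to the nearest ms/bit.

90 ms/bit

Slope: b = (435 − 345) / (log₂ 4 − log₂ 2) = 90/1.0000 = 90 ms/bit.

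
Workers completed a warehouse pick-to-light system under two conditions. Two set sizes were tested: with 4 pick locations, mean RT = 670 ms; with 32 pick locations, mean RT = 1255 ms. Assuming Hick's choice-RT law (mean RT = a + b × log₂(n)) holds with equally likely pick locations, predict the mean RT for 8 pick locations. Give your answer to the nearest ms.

With log₂ n on the abscissa the relation is linear; from the two conditions:
  b = (1255 − 670) / (log₂ 32 − log₂ 4) = 585 / (5 − 2) = 195 ms/bit
  a = 670 − 195 × 2 = 280 ms
Then RT(8) = 280 + 195 × log₂ 8 = 280 + 195 × 3 ≈ 865.000 ms.

865 ms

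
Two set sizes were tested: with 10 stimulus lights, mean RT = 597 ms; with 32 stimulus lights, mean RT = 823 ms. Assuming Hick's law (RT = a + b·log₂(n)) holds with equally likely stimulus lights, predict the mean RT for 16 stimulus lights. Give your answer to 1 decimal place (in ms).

688.3 ms

Solve the two-equation system in a and b:
  b = (823 − 597) / (log₂ 32 − log₂ 10) = 226 / (5 − 3.3219) = 134.678 ms/bit
  a = 597 − 134.678 × 3.3219 = 149.608 ms
Then RT(16) = 149.608 + 134.678 × log₂ 16 = 149.608 + 134.678 × 4 ≈ 688.322 ms.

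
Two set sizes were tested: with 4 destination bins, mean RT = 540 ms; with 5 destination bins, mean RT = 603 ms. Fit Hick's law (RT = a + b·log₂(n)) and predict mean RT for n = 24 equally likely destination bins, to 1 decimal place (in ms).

1045.9 ms

RT is linear in log₂ n, so two points fix the line:
  b = (603 − 540) / (log₂ 5 − log₂ 4) = 63 / (2.3219 − 2) = 195.696 ms/bit
  a = 540 − 195.696 × 2 = 148.608 ms
Then RT(24) = 148.608 + 195.696 × log₂ 24 = 148.608 + 195.696 × 4.5850 ≈ 1045.866 ms.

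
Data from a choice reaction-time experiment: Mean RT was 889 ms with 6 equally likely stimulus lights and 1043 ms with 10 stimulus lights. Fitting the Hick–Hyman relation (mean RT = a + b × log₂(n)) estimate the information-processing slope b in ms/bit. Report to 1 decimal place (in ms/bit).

The slope on a log₂ axis is (1043 − 889) / (3.3219 − 2.5850) = 208.965 ms/bit.

209.0 ms/bit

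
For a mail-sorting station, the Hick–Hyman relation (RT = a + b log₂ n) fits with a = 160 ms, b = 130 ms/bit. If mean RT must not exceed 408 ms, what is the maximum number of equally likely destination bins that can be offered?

Information budget: (408 − 160)/130 = 1.9077 bits, so n ≤ 2^1.9077 = 3.752 → at most 3.

3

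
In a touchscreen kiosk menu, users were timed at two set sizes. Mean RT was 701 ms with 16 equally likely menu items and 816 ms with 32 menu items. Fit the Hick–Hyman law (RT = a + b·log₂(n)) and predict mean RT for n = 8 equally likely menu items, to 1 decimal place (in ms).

RT is linear in log₂ n, so two points fix the line:
  b = (816 − 701) / (log₂ 32 − log₂ 16) = 115 / (5 − 4) = 115.000 ms/bit
  a = 701 − 115.000 × 4 = 241.000 ms
Then RT(8) = 241.000 + 115.000 × log₂ 8 = 241.000 + 115.000 × 3 ≈ 586.000 ms.

586.0 ms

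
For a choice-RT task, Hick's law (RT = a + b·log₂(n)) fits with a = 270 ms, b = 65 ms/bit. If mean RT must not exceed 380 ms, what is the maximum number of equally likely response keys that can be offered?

Information budget: (380 − 270)/65 = 1.6923 bits, so n ≤ 2^1.6923 = 3.232 → at most 3.

3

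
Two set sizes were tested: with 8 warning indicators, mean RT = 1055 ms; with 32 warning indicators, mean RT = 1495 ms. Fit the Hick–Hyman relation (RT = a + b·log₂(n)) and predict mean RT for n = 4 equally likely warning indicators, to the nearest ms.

Solve the two-equation system in a and b:
  b = (1495 − 1055) / (log₂ 32 − log₂ 8) = 440 / (5 − 3) = 220 ms/bit
  a = 1055 − 220 × 3 = 395 ms
Then RT(4) = 395 + 220 × log₂ 4 = 395 + 220 × 2 ≈ 835.000 ms.

835 ms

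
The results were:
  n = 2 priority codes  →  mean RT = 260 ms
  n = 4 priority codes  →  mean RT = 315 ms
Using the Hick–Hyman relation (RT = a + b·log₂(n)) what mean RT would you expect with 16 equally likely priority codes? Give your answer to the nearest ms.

With log₂ n on the abscissa the relation is linear; from the two conditions:
  b = (315 − 260) / (log₂ 4 − log₂ 2) = 55 / (2 − 1) = 55 ms/bit
  a = 260 − 55 × 1 = 205 ms
Then RT(16) = 205 + 55 × log₂ 16 = 205 + 55 × 4 ≈ 425.000 ms.

425 ms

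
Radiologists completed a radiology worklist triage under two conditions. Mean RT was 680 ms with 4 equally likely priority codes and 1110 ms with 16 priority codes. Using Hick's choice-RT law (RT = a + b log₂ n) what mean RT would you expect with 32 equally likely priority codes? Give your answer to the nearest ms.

Solve the two-equation system in a and b:
  b = (1110 − 680) / (log₂ 16 − log₂ 4) = 430 / (4 − 2) = 215 ms/bit
  a = 680 − 215 × 2 = 250 ms
Then RT(32) = 250 + 215 × log₂ 32 = 250 + 215 × 5 ≈ 1325.000 ms.

1325 ms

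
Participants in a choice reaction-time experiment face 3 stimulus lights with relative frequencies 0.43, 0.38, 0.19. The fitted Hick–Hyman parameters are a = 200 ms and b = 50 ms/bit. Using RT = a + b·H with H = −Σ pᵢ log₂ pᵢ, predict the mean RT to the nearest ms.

275 ms

Entropy contributions −pᵢ log₂ pᵢ: 0.5236, 0.5305, 0.4552; sum H = 1.5092 bits.
RT = a + bH = 200 + 50·1.5092 = 275.46 ms.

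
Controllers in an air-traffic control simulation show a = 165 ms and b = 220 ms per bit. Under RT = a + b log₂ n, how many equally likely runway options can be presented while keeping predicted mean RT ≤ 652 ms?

Set 165 + 220·log₂ n ≤ 652 → log₂ n ≤ (652 − 165)/220 = 2.2136.
So n ≤ 2^2.2136 = 4.638; the largest integer n is 4.

4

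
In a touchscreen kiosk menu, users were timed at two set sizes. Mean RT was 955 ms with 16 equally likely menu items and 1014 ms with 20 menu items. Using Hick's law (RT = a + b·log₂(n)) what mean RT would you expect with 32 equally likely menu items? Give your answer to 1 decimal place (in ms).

Solve the two-equation system in a and b:
  b = (1014 − 955) / (log₂ 20 − log₂ 16) = 59 / (4.3219 − 4) = 183.271 ms/bit
  a = 955 − 183.271 × 4 = 221.917 ms
Then RT(32) = 221.917 + 183.271 × log₂ 32 = 221.917 + 183.271 × 5 ≈ 1138.271 ms.

1138.3 ms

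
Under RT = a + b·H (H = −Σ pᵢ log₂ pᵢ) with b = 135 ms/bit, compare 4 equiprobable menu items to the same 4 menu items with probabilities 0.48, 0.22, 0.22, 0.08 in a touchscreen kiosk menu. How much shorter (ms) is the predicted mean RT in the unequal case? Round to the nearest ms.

The RT saving is b·ΔH. Equiprobable H₀ = log₂(4) = 2.0000 bits; with the given probabilities H = 1.7609 bits.
b·(H₀ − H) = 135 × (2.0000 − 1.7609) = 32.28 ms.

32 ms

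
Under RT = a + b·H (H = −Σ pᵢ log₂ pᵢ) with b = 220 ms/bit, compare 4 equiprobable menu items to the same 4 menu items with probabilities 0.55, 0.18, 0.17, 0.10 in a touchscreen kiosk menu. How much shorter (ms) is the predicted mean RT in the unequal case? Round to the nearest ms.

The RT saving is b·ΔH. Equiprobable H₀ = log₂(4) = 2.0000 bits; with the given probabilities H = 1.6865 bits.
b·(H₀ − H) = 220 × (2.0000 − 1.6865) = 68.98 ms.

69 ms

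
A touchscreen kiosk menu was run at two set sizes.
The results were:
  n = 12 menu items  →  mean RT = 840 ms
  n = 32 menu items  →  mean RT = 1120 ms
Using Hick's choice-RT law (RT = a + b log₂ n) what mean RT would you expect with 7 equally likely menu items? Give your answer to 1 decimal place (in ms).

686.1 ms

With log₂ n on the abscissa the relation is linear; from the two conditions:
  b = (1120 − 840) / (log₂ 32 − log₂ 12) = 280 / (5 − 3.5850) = 197.875 ms/bit
  a = 840 − 197.875 × 3.5850 = 130.627 ms
Then RT(7) = 130.627 + 197.875 × log₂ 7 = 130.627 + 197.875 × 2.8074 ≈ 686.131 ms.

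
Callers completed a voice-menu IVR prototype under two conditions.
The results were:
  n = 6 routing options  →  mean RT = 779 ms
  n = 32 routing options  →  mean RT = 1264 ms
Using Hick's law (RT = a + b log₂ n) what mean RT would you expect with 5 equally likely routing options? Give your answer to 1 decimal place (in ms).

RT is linear in log₂ n, so two points fix the line:
  b = (1264 − 779) / (log₂ 32 − log₂ 6) = 485 / (5 − 2.5850) = 200.825 ms/bit
  a = 779 − 200.825 × 2.5850 = 259.875 ms
Then RT(5) = 259.875 + 200.825 × log₂ 5 = 259.875 + 200.825 × 2.3219 ≈ 726.176 ms.

726.2 ms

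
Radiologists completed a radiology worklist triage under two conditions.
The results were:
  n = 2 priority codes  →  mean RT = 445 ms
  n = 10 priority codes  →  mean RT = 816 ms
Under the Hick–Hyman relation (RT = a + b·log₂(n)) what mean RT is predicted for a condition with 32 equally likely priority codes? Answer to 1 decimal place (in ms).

With log₂ n on the abscissa the relation is linear; from the two conditions:
  b = (816 − 445) / (log₂ 10 − log₂ 2) = 371 / (3.3219 − 1) = 159.781 ms/bit
  a = 445 − 159.781 × 1 = 285.219 ms
Then RT(32) = 285.219 + 159.781 × log₂ 32 = 285.219 + 159.781 × 5 ≈ 1084.124 ms.

1084.1 ms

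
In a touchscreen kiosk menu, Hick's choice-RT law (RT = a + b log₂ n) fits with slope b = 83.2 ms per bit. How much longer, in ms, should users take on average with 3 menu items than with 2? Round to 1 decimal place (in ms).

The intercept a cancels: ΔRT = b·(log₂ n₂ − log₂ n₁) = b·log₂(n₂/n₁).
log₂(3) − log₂(2) = 1.5850 − 1 = 0.5850.
ΔRT = 83.2 × 0.5850 = 48.669 ms.

48.7 ms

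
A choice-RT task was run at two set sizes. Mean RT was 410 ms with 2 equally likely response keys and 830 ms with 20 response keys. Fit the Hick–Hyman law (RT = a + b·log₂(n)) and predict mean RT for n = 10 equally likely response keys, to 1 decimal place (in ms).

703.6 ms

Fit slope and intercept:
  b = (830 − 410) / (log₂ 20 − log₂ 2) = 420 / (4.3219 − 1) = 126.433 ms/bit
  a = 410 − 126.433 × 1 = 283.567 ms
Then RT(10) = 283.567 + 126.433 × log₂ 10 = 283.567 + 126.433 × 3.3219 ≈ 703.567 ms.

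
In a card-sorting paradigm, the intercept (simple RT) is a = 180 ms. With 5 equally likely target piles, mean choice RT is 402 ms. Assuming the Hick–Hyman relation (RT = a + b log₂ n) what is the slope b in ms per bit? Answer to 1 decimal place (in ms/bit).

log₂(5) = 2.3219 bits.
b = (RT − a)/log₂ n = (402 − 180) / 2.3219 = 95.610 ms/bit.

95.6 ms/bit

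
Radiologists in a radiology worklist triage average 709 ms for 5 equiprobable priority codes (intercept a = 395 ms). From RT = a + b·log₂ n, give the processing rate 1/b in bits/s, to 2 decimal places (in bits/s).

b = (709 − 395)/log₂ 5 = 314/2.3219 = 135.232 ms per bit = 0.13523 s/bit; the reciprocal is 7.395 bits/s.

7.39 bits/s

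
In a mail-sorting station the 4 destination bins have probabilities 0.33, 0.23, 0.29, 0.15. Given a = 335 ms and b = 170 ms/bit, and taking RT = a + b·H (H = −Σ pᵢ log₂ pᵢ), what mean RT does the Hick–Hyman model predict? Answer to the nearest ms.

665 ms

H = 0.33·log₂(1/0.33) + 0.23·log₂(1/0.23) + 0.29·log₂(1/0.29) + 0.15·log₂(1/0.15) = 1.9439 bits.
RT = 335 + 170 × 1.9439 = 665.47 ms.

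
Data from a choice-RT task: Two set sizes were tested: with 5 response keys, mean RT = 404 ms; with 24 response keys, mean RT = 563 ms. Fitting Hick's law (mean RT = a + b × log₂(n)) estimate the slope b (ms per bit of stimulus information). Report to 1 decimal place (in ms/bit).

Slope: b = (563 − 404) / (log₂ 24 − log₂ 5) = 159/2.2630 = 70.260 ms/bit.

70.3 ms/bit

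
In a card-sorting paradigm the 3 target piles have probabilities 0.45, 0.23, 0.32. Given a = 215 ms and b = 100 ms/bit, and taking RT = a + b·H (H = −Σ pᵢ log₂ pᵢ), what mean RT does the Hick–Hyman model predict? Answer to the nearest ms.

368 ms

Entropy contributions −pᵢ log₂ pᵢ: 0.5184, 0.4877, 0.5260; sum H = 1.5321 bits.
RT = a + bH = 215 + 100·1.5321 = 368.21 ms.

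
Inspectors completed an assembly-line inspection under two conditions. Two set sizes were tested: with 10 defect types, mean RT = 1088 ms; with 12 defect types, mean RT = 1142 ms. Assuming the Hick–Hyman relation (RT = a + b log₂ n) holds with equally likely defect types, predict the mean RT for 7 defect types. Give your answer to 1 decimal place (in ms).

982.4 ms

Fit slope and intercept:
  b = (1142 − 1088) / (log₂ 12 − log₂ 10) = 54 / (3.5850 − 3.3219) = 205.296 ms/bit
  a = 1088 − 205.296 × 3.3219 = 406.020 ms
Then RT(7) = 406.020 + 205.296 × log₂ 7 = 406.020 + 205.296 × 2.8074 ≈ 982.360 ms.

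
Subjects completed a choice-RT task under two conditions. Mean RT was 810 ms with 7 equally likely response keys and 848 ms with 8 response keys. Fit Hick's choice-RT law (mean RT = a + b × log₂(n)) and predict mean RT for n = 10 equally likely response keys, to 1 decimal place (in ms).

RT is linear in log₂ n, so two points fix the line:
  b = (848 − 810) / (log₂ 8 − log₂ 7) = 38 / (3 − 2.8074) = 197.254 ms/bit
  a = 810 − 197.254 × 2.8074 = 256.238 ms
Then RT(10) = 256.238 + 197.254 × log₂ 10 = 256.238 + 197.254 × 3.3219 ≈ 911.502 ms.

911.5 ms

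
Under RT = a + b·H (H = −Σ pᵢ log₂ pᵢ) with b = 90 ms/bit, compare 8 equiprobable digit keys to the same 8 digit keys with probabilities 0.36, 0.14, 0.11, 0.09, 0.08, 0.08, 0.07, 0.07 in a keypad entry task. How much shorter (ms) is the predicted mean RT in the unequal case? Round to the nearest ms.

26 ms

The RT saving is b·ΔH. Equiprobable H₀ = log₂(8) = 3.0000 bits; with the given probabilities H = 2.7108 bits.
b·(H₀ − H) = 90 × (3.0000 − 2.7108) = 26.03 ms.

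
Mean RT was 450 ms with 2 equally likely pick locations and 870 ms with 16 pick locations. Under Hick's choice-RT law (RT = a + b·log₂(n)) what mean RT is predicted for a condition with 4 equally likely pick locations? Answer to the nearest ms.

With log₂ n on the abscissa the relation is linear; from the two conditions:
  b = (870 − 450) / (log₂ 16 − log₂ 2) = 420 / (4 − 1) = 140 ms/bit
  a = 450 − 140 × 1 = 310 ms
Then RT(4) = 310 + 140 × log₂ 4 = 310 + 140 × 2 ≈ 590.000 ms.

590 ms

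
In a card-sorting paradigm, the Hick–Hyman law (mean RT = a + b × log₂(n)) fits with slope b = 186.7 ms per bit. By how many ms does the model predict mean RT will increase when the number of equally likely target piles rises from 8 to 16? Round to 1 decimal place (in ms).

Only the slope matters, since a is common to both: ΔRT = b·log₂(n₂/n₁).
log₂(16) − log₂(8) = log₂(16/8) = log₂(2) = 1.
ΔRT = 186.7 × 1.0000 = 186.700 ms.

186.7 ms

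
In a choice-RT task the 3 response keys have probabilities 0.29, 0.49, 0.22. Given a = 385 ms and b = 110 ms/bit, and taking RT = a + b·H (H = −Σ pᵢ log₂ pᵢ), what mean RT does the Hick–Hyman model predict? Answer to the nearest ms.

550 ms

H = 0.29·log₂(1/0.29) + 0.49·log₂(1/0.49) + 0.22·log₂(1/0.22) = 1.5028 bits.
RT = 385 + 110 × 1.5028 = 550.30 ms.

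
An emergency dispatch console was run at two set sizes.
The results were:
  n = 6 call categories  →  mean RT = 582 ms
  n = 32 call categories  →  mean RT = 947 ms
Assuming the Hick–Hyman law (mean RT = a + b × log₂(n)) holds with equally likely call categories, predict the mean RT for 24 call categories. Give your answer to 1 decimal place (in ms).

884.3 ms

RT is linear in log₂ n, so two points fix the line:
  b = (947 − 582) / (log₂ 32 − log₂ 6) = 365 / (5 − 2.5850) = 151.136 ms/bit
  a = 582 − 151.136 × 2.5850 = 191.318 ms
Then RT(24) = 191.318 + 151.136 × log₂ 24 = 191.318 + 151.136 × 4.5850 ≈ 884.273 ms.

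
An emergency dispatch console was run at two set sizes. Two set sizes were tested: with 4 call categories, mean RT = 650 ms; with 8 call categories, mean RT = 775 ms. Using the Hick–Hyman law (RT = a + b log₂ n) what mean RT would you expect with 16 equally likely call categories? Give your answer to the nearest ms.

Solve the two-equation system in a and b:
  b = (775 − 650) / (log₂ 8 − log₂ 4) = 125 / (3 − 2) = 125 ms/bit
  a = 650 − 125 × 2 = 400 ms
Then RT(16) = 400 + 125 × log₂ 16 = 400 + 125 × 4 ≈ 900.000 ms.

900 ms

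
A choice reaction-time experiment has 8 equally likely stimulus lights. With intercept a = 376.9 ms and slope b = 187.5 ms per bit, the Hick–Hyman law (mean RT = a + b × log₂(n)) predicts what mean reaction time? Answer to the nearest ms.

log₂(8) = 3 bits, so RT = 376.9 + 187.5 × 3 ≈ 939.400 ms.

939 ms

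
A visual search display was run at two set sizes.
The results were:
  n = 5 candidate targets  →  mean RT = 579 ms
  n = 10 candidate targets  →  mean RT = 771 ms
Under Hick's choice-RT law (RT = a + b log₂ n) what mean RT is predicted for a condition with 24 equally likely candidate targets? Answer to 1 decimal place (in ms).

1013.5 ms

Solve the two-equation system in a and b:
  b = (771 − 579) / (log₂ 10 − log₂ 5) = 192 / (3.3219 − 2.3219) = 192.000 ms/bit
  a = 579 − 192.000 × 2.3219 = 133.190 ms
Then RT(24) = 133.190 + 192.000 × log₂ 24 = 133.190 + 192.000 × 4.5850 ≈ 1013.503 ms.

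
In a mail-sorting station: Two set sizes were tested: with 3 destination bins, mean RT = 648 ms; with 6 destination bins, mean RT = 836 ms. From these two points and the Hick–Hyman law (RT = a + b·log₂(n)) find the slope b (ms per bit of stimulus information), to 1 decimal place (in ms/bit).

The slope on a log₂ axis is (836 − 648) / (2.5850 − 1.5850) = 188.000 ms/bit.

188.0 ms/bit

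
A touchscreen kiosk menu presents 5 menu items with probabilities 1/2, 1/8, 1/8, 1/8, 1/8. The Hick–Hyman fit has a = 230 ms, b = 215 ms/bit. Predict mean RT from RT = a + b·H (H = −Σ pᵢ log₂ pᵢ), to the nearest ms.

660 ms

H = −Σ pᵢ log₂ pᵢ = 0.5·1 + 0.125·3 + 0.125·3 + 0.125·3 + 0.125·3 = 2.000 bits.
RT = 230 + 215 × 2.000 = 660.00 ms.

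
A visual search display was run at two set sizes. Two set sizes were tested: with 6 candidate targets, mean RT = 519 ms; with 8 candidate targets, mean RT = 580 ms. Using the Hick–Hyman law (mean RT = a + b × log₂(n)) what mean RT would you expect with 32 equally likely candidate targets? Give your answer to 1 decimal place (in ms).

Solve the two-equation system in a and b:
  b = (580 − 519) / (log₂ 8 − log₂ 6) = 61 / (3 − 2.5850) = 146.975 ms/bit
  a = 519 − 146.975 × 2.5850 = 139.076 ms
Then RT(32) = 139.076 + 146.975 × log₂ 32 = 139.076 + 146.975 × 5 ≈ 873.949 ms.

873.9 ms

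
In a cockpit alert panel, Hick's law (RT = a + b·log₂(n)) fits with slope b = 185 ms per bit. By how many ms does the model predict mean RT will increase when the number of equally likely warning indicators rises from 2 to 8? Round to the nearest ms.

370 ms

ΔRT = (a + b log₂ n₂) − (a + b log₂ n₁) = b·(log₂ n₂ − log₂ n₁).
log₂(8) − log₂(2) = log₂(8/2) = log₂(4) = 2.
ΔRT = 185 × 2.0000 = 370.000 ms.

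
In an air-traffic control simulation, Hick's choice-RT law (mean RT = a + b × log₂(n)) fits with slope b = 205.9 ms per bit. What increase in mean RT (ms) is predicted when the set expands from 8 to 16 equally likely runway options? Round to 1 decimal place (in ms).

The intercept a cancels: ΔRT = b·(log₂ n₂ − log₂ n₁) = b·log₂(n₂/n₁).
log₂(16) − log₂(8) = log₂(16/8) = log₂(2) = 1.
ΔRT = 205.9 × 1.0000 = 205.900 ms.

205.9 ms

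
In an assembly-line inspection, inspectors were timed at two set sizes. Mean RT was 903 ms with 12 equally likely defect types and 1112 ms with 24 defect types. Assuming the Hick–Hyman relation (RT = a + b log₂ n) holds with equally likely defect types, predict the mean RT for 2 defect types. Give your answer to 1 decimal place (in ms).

With log₂ n on the abscissa the relation is linear; from the two conditions:
  b = (1112 − 903) / (log₂ 24 − log₂ 12) = 209 / (4.5850 − 3.5850) = 209.000 ms/bit
  a = 903 − 209.000 × 3.5850 = 153.743 ms
Then RT(2) = 153.743 + 209.000 × log₂ 2 = 153.743 + 209.000 × 1 ≈ 362.743 ms.

362.7 ms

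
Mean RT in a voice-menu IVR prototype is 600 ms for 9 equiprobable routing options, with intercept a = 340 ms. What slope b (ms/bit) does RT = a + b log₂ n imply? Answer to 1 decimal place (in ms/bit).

82.0 ms/bit

log₂(9) = 3.1699 bits.
b = (RT − a)/log₂ n = (600 − 340) / 3.1699 = 82.021 ms/bit.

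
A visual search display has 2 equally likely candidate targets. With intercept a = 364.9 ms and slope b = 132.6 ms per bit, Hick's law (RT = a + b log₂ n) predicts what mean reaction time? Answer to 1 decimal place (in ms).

497.5 ms

log₂(2) = 1 bits, so RT = 364.9 + 132.6 × 1 ≈ 497.500 ms.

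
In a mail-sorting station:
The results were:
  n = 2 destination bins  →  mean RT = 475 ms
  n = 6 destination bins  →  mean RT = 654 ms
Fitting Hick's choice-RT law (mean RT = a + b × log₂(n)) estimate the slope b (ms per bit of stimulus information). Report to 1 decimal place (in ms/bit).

b = (RT₂ − RT₁)/(log₂ n₂ − log₂ n₁) = (654 − 475)/(2.5850 − 1) = 112.936 ms/bit.

112.9 ms/bit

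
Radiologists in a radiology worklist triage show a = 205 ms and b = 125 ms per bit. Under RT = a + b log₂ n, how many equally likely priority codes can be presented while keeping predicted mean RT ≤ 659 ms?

12

125·log₂ n ≤ 659 − 205 = 454, giving log₂ n ≤ 3.6320 and n ≤ 12.398. The largest whole number is 12.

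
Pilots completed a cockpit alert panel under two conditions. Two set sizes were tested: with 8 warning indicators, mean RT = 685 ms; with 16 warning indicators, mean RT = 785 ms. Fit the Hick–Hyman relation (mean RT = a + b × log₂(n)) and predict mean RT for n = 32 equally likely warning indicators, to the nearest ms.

885 ms

With log₂ n on the abscissa the relation is linear; from the two conditions:
  b = (785 − 685) / (log₂ 16 − log₂ 8) = 100 / (4 − 3) = 100 ms/bit
  a = 685 − 100 × 3 = 385 ms
Then RT(32) = 385 + 100 × log₂ 32 = 385 + 100 × 5 ≈ 885.000 ms.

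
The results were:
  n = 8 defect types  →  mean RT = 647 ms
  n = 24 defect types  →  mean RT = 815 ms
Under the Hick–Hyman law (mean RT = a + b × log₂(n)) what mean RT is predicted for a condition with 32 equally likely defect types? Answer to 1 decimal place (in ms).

With log₂ n on the abscissa the relation is linear; from the two conditions:
  b = (815 − 647) / (log₂ 24 − log₂ 8) = 168 / (4.5850 − 3) = 105.996 ms/bit
  a = 647 − 105.996 × 3 = 329.011 ms
Then RT(32) = 329.011 + 105.996 × log₂ 32 = 329.011 + 105.996 × 5 ≈ 858.992 ms.

859.0 ms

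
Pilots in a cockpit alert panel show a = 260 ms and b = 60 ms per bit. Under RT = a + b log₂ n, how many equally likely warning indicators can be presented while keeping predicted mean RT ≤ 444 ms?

60·log₂ n ≤ 444 − 260 = 184, giving log₂ n ≤ 3.0667 and n ≤ 8.378. The largest whole number is 8.

8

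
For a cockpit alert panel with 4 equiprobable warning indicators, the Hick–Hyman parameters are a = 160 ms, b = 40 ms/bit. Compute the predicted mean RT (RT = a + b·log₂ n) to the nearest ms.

240 ms

log₂(4) = 2 bits, so RT = 160 + 40 × 2 ≈ 240.000 ms.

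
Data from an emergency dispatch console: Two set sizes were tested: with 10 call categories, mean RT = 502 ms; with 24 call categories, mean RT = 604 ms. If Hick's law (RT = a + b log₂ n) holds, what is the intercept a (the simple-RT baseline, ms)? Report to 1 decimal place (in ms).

b = (RT₂ − RT₁)/(log₂ n₂ − log₂ n₁) = (604 − 502)/(4.5850 − 3.3219) = 80.758 ms/bit.
a = RT₁ − b·log₂ n₁ = 502 − 80.758 × 3.3219 = 233.728 ms.

233.7 ms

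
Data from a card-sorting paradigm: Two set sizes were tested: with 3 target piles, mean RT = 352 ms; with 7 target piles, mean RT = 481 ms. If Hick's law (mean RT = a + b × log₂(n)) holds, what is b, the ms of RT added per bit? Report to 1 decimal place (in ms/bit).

105.5 ms/bit

b = (RT₂ − RT₁)/(log₂ n₂ − log₂ n₁) = (481 − 352)/(2.8074 − 1.5850) = 105.531 ms/bit.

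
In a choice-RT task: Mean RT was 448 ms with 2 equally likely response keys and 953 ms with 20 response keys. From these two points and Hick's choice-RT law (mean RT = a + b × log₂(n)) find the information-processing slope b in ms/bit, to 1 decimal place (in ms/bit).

152.0 ms/bit

Slope: b = (953 − 448) / (log₂ 20 − log₂ 2) = 505/3.3219 = 152.020 ms/bit.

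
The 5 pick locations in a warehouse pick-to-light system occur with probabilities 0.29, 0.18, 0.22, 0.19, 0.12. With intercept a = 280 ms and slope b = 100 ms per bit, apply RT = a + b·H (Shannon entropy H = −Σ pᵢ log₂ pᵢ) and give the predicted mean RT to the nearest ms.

H = 0.29·log₂(1/0.29) + 0.18·log₂(1/0.18) + 0.22·log₂(1/0.22) + 0.19·log₂(1/0.19) + 0.12·log₂(1/0.12) = 2.2661 bits.
RT = 280 + 100 × 2.2661 = 506.61 ms.

507 ms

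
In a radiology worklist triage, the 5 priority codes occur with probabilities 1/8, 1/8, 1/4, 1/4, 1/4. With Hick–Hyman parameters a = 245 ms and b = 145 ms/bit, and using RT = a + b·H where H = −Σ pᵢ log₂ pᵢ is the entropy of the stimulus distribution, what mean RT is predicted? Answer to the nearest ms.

Each term −pᵢ log₂ pᵢ: 0.125·3 + 0.125·3 + 0.25·2 + 0.25·2 + 0.25·2; summed, H = 2.250 bits.
Mean RT = a + bH = 245 + 145·2.250 = 571.25 ms.

571 ms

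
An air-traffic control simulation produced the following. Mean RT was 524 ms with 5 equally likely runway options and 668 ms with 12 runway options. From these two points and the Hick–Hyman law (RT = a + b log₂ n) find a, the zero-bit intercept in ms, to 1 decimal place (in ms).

259.3 ms

The slope on a log₂ axis is (668 − 524) / (3.5850 − 2.3219) = 114.011 ms/bit.
a = RT₁ − b·log₂ n₁ = 524 − 114.011 × 2.3219 = 259.274 ms.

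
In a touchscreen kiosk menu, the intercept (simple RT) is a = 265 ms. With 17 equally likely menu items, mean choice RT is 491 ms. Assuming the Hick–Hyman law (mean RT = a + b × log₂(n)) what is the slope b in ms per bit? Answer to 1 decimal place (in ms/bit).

17 alternatives carry log₂ 17 = 4.0875 bits; the choice cost is 491 − 265 = 226 ms, so b = 226/4.0875 = 55.291 ms/bit.

55.3 ms/bit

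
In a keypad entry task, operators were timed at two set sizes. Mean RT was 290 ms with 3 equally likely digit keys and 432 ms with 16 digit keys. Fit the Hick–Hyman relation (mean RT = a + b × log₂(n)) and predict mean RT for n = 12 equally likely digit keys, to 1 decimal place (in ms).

407.6 ms

With log₂ n on the abscissa the relation is linear; from the two conditions:
  b = (432 − 290) / (log₂ 16 − log₂ 3) = 142 / (4 − 1.5850) = 58.798 ms/bit
  a = 290 − 58.798 × 1.5850 = 196.807 ms
Then RT(12) = 196.807 + 58.798 × log₂ 12 = 196.807 + 58.798 × 3.5850 ≈ 407.597 ms.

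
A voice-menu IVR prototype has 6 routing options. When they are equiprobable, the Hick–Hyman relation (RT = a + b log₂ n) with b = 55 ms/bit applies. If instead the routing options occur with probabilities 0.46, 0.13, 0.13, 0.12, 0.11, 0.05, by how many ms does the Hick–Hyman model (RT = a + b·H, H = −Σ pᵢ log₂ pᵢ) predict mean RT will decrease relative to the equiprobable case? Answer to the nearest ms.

The RT saving is b·ΔH. Equiprobable H₀ = log₂(6) = 2.5850 bits; with the given probabilities H = 2.2141 bits.
b·(H₀ − H) = 55 × (2.5850 − 2.2141) = 20.40 ms.

20 ms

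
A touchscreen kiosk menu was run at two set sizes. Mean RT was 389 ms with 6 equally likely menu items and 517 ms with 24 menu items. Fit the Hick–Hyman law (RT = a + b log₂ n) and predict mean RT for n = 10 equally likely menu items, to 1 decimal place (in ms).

Solve the two-equation system in a and b:
  b = (517 − 389) / (log₂ 24 − log₂ 6) = 128 / (4.5850 − 2.5850) = 64.000 ms/bit
  a = 389 − 64.000 × 2.5850 = 223.562 ms
Then RT(10) = 223.562 + 64.000 × log₂ 10 = 223.562 + 64.000 × 3.3219 ≈ 436.166 ms.

436.2 ms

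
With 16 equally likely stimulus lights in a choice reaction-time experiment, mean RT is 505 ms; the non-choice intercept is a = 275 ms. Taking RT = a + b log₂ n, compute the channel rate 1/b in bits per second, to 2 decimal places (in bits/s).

b = (505 − 275)/log₂ 16 = 230/4 = 57.500 ms per bit = 0.05750 s/bit; the reciprocal is 17.391 bits/s.

17.39 bits/s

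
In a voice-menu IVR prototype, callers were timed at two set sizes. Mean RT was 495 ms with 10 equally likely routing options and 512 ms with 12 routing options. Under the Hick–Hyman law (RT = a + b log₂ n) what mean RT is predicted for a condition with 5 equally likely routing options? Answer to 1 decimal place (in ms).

Fit slope and intercept:
  b = (512 − 495) / (log₂ 12 − log₂ 10) = 17 / (3.5850 − 3.3219) = 64.630 ms/bit
  a = 495 − 64.630 × 3.3219 = 280.303 ms
Then RT(5) = 280.303 + 64.630 × log₂ 5 = 280.303 + 64.630 × 2.3219 ≈ 430.370 ms.

430.4 ms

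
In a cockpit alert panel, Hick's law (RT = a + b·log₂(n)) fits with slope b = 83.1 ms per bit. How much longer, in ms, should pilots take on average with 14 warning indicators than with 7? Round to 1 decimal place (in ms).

83.1 ms

ΔRT = (a + b log₂ n₂) − (a + b log₂ n₁) = b·(log₂ n₂ − log₂ n₁).
log₂(14) − log₂(7) = log₂(14/7) = log₂(2) = 1.
ΔRT = 83.1 × 1.0000 = 83.100 ms.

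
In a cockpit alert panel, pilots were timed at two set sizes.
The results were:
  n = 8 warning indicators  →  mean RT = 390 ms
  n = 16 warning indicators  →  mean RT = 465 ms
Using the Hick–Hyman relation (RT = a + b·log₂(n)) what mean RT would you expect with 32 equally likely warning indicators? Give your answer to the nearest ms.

540 ms

With log₂ n on the abscissa the relation is linear; from the two conditions:
  b = (465 − 390) / (log₂ 16 − log₂ 8) = 75 / (4 − 3) = 75 ms/bit
  a = 390 − 75 × 3 = 165 ms
Then RT(32) = 165 + 75 × log₂ 32 = 165 + 75 × 5 ≈ 540.000 ms.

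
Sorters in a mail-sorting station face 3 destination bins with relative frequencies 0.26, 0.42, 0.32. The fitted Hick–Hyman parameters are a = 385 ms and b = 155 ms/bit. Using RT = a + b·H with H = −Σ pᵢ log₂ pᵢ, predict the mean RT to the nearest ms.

Entropy contributions −pᵢ log₂ pᵢ: 0.5053, 0.5256, 0.5260; sum H = 1.5570 bits.
RT = a + bH = 385 + 155·1.5570 = 626.33 ms.

626 ms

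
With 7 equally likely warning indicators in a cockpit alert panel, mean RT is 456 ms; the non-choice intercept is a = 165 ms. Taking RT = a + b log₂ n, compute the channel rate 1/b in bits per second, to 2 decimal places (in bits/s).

Choice component = 456 − 165 = 291 ms over log₂(7) = 2.8074 bits.
b = 291 / 2.8074 = 103.656 ms/bit, so 1/b = 9.647 bits/s.

9.65 bits/s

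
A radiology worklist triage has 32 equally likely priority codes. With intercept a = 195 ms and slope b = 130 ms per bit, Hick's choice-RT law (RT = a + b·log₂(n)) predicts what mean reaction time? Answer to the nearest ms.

log₂(32) = 5 bits, so RT = 195 + 130 × 5 ≈ 845.000 ms.

845 ms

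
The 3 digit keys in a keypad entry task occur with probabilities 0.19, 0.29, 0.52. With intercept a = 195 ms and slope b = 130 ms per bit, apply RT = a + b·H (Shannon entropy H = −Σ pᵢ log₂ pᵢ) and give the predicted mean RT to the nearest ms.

385 ms

Entropy contributions −pᵢ log₂ pᵢ: 0.4552, 0.5179, 0.4906; sum H = 1.4637 bits.
RT = a + bH = 195 + 130·1.4637 = 385.28 ms.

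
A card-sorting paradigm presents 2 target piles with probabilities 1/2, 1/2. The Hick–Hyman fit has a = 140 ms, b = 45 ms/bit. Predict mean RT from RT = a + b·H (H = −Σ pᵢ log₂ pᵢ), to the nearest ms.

185 ms

Each term −pᵢ log₂ pᵢ: 0.5·1 + 0.5·1; summed, H = 1.000 bits.
Mean RT = a + bH = 140 + 45·1.000 = 185.00 ms.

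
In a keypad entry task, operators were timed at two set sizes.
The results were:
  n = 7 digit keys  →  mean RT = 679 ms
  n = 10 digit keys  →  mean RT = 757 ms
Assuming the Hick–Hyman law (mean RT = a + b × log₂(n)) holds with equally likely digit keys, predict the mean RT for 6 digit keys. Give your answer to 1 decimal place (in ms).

Solve the two-equation system in a and b:
  b = (757 − 679) / (log₂ 10 − log₂ 7) = 78 / (3.3219 − 2.8074) = 151.582 ms/bit
  a = 679 − 151.582 × 2.8074 = 253.456 ms
Then RT(6) = 253.456 + 151.582 × log₂ 6 = 253.456 + 151.582 × 2.5850 ≈ 645.289 ms.

645.3 ms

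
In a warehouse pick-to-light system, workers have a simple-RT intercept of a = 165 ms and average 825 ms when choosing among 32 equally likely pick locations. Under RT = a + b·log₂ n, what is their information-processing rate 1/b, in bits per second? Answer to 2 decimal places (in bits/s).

7.58 bits/s

b = (825 − 165)/log₂ 32 = 660/5 = 132.000 ms per bit = 0.13200 s/bit; the reciprocal is 7.576 bits/s.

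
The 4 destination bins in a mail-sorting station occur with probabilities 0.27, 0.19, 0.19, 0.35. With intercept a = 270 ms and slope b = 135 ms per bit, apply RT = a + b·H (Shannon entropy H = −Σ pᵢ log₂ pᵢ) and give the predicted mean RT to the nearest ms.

533 ms

H = 0.27·log₂(1/0.27) + 0.19·log₂(1/0.19) + 0.19·log₂(1/0.19) + 0.35·log₂(1/0.35) = 1.9506 bits.
RT = 270 + 135 × 1.9506 = 533.33 ms.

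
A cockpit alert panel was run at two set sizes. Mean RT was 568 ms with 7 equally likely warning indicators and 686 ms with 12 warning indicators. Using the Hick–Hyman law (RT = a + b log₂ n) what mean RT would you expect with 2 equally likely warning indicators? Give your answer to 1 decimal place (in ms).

RT is linear in log₂ n, so two points fix the line:
  b = (686 − 568) / (log₂ 12 − log₂ 7) = 118 / (3.5850 − 2.8074) = 151.747 ms/bit
  a = 568 − 151.747 × 2.8074 = 141.991 ms
Then RT(2) = 141.991 + 151.747 × log₂ 2 = 141.991 + 151.747 × 1 ≈ 293.738 ms.

293.7 ms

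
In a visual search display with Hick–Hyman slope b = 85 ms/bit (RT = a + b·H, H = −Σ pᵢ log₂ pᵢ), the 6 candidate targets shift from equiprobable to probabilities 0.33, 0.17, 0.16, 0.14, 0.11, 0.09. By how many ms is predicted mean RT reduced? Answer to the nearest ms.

The RT saving is b·ΔH. Equiprobable H₀ = log₂(6) = 2.5850 bits; with the given probabilities H = 2.4455 bits.
b·(H₀ − H) = 85 × (2.5850 − 2.4455) = 11.86 ms.

12 ms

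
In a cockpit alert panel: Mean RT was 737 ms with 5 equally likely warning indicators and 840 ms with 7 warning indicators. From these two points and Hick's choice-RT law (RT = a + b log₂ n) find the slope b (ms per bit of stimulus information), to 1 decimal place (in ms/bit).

b = (RT₂ − RT₁)/(log₂ n₂ − log₂ n₁) = (840 − 737)/(2.8074 − 2.3219) = 212.184 ms/bit.

212.2 ms/bit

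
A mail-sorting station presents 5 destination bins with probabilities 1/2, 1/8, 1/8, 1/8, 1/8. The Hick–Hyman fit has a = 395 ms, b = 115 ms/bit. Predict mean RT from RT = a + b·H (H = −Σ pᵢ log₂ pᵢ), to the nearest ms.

Each term −pᵢ log₂ pᵢ: 0.5·1 + 0.125·3 + 0.125·3 + 0.125·3 + 0.125·3; summed, H = 2.000 bits.
Mean RT = a + bH = 395 + 115·2.000 = 625.00 ms.

625 ms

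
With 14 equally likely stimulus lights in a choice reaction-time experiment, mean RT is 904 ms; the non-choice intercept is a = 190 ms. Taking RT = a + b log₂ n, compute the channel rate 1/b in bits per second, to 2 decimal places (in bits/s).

b = (904 − 190)/log₂ 14 = 714/3.8074 = 187.532 ms per bit = 0.18753 s/bit; the reciprocal is 5.332 bits/s.

5.33 bits/s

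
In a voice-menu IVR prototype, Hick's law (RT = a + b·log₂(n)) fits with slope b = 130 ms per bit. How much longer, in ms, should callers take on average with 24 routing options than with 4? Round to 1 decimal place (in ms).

336.0 ms

ΔRT = (a + b log₂ n₂) − (a + b log₂ n₁) = b·(log₂ n₂ − log₂ n₁).
log₂(24) − log₂(4) = 4.5850 − 2 = 2.5850.
ΔRT = 130 × 2.5850 = 336.045 ms.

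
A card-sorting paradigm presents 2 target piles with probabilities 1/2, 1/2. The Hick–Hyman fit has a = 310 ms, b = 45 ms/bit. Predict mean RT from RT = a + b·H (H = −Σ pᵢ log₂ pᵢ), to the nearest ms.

355 ms

Each term −pᵢ log₂ pᵢ: 0.5·1 + 0.5·1; summed, H = 1.000 bits.
Mean RT = a + bH = 310 + 45·1.000 = 355.00 ms.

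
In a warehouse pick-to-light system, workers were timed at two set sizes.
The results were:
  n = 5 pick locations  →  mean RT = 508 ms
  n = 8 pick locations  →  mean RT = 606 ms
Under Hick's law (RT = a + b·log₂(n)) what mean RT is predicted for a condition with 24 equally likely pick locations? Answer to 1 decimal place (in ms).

With log₂ n on the abscissa the relation is linear; from the two conditions:
  b = (606 − 508) / (log₂ 8 − log₂ 5) = 98 / (3 − 2.3219) = 144.527 ms/bit
  a = 508 − 144.527 × 2.3219 = 172.418 ms
Then RT(24) = 172.418 + 144.527 × log₂ 24 = 172.418 + 144.527 × 4.5850 ≈ 835.071 ms.

835.1 ms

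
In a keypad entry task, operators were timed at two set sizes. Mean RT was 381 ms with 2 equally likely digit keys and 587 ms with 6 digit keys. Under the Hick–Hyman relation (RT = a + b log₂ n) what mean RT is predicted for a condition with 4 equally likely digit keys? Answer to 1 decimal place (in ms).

511.0 ms

With log₂ n on the abscissa the relation is linear; from the two conditions:
  b = (587 − 381) / (log₂ 6 − log₂ 2) = 206 / (2.5850 − 1) = 129.972 ms/bit
  a = 381 − 129.972 × 1 = 251.028 ms
Then RT(4) = 251.028 + 129.972 × log₂ 4 = 251.028 + 129.972 × 2 ≈ 510.972 ms.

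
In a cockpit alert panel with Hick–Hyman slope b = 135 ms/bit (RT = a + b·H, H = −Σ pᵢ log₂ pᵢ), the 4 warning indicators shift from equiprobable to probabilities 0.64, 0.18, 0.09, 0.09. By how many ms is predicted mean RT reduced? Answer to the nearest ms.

Equiprobable entropy H₀ = log₂ 4 = 2.0000 bits.
Skewed entropy H = −Σ pᵢ log₂ pᵢ = 1.4827 bits.
ΔRT = b·(H₀ − H) = 135 × 0.5173 = 69.84 ms.

70 ms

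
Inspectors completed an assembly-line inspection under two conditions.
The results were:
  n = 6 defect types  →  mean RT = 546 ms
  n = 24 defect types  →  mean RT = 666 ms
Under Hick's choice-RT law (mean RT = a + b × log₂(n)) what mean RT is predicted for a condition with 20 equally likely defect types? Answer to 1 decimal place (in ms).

With log₂ n on the abscissa the relation is linear; from the two conditions:
  b = (666 − 546) / (log₂ 24 − log₂ 6) = 120 / (4.5850 − 2.5850) = 60.000 ms/bit
  a = 546 − 60.000 × 2.5850 = 390.902 ms
Then RT(20) = 390.902 + 60.000 × log₂ 20 = 390.902 + 60.000 × 4.3219 ≈ 650.218 ms.

650.2 ms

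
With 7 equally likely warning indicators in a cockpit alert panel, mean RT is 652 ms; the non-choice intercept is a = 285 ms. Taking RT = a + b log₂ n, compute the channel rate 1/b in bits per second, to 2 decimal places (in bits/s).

Choice component = 652 − 285 = 367 ms over log₂(7) = 2.8074 bits.
b = 367 / 2.8074 = 130.728 ms/bit, so 1/b = 7.649 bits/s.

7.65 bits/s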